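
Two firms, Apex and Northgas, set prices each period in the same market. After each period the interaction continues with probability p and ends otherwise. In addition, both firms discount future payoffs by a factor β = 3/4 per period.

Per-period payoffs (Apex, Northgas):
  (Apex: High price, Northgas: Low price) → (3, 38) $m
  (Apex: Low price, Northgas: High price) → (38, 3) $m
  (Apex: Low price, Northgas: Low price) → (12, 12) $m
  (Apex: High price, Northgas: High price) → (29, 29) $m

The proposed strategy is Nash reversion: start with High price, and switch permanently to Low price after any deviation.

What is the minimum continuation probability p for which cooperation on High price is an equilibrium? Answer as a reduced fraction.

Expected continuation weight on next period's payoff is β·p = 3/4·p, which plays the role of the discount factor.
Cooperation requires 3/4·p ≥ (38−29)/(38−12) = 9/26, hence p ≥ 6/13.

6/13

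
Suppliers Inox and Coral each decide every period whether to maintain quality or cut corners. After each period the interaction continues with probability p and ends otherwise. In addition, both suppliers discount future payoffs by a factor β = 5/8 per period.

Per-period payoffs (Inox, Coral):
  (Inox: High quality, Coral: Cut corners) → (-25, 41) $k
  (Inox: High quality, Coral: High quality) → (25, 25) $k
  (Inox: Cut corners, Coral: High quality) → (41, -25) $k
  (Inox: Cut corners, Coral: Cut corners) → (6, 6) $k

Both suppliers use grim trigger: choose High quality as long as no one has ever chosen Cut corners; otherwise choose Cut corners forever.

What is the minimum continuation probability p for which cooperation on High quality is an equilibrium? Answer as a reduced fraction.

128/175

With continuation probability p and discount β, the effective per-period discount factor is βp.
Grim-trigger IC: βp ≥ (41−25)/(41−6) = 16/35.
So p ≥ (16/35)/(5/8) = 128/175.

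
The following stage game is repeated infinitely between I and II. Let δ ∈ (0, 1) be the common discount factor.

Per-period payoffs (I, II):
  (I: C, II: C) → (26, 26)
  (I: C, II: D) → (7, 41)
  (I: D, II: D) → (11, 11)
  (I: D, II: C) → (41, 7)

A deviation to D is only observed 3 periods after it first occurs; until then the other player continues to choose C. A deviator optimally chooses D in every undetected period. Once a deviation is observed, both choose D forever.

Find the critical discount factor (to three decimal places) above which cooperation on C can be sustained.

0.794

Deviating for the 3 undetected periods gains 41−26 = 15 per period over cooperation, then loses 26−11 = 15 per period forever once punishment starts.
Gain: 15(1 + δ + … + δ^2); loss: 15·δ^3/(1−δ).
No profitable deviation ⇔ 15(1−δ^3) ≤ 15·δ^3, i.e. δ^3 ≥ 15/(15+15) = 1/2.
Hence δ ≥ (1/2)^(1/3) ≈ 0.794.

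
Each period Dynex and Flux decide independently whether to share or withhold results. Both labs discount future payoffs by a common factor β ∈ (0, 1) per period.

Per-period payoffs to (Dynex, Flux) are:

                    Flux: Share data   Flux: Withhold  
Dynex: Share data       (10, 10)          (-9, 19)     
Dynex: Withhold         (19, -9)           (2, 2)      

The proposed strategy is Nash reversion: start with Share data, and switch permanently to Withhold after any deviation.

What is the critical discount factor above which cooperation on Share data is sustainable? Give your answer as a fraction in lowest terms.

9/17

Cooperation forever yields 10 each period: 10/(1−β).
Deviating yields 19 once, then 2 forever: 19 + 2β/(1−β).
No profitable deviation requires 10/(1−β) ≥ 19 + 2β/(1−β).
Multiplying by (1−β): 10 ≥ 19(1−β) + 2β = 19 − 17β.
So 17β ≥ 9, i.e. β ≥ 9/17.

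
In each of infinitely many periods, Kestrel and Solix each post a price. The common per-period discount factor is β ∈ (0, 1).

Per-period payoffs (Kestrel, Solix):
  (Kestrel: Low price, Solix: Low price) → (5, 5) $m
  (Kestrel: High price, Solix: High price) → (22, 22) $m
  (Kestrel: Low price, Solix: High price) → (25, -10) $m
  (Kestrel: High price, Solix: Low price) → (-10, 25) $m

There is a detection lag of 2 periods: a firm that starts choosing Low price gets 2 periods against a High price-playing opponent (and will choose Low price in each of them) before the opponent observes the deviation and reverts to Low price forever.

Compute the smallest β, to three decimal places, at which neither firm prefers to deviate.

Deviating for the 2 undetected periods gains 25−22 = 3 per period over cooperation, then loses 22−5 = 17 per period forever once punishment starts.
Gain: 3(1 + β + … + β^1); loss: 17·β^2/(1−β).
No profitable deviation ⇔ 3(1−β^2) ≤ 17·β^2, i.e. β^2 ≥ 3/(3+17) = 3/20.
Hence β ≥ (3/20)^(1/2) ≈ 0.387.

0.387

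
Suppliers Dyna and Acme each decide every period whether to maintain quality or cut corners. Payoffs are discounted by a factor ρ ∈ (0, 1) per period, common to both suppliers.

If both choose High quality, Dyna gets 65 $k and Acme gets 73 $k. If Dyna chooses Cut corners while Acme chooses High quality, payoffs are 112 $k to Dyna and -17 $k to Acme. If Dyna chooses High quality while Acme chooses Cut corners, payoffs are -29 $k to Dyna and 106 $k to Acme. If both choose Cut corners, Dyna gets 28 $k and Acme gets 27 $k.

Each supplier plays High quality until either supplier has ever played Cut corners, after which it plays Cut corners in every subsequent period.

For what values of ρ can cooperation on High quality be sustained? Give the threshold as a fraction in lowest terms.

Dyna: cooperation gives 65 each period; deviation gives 112 once then 28 forever.
  65/(1−ρ) ≥ 112 + 28ρ/(1−ρ) ⇒ ρ ≥ 47/84.
Acme: cooperation gives 73 each period; deviation gives 106 once then 27 forever.
  ρ ≥ 33/79.
Both must hold, so the binding constraint is Dyna's: ρ ≥ 47/84.

47/84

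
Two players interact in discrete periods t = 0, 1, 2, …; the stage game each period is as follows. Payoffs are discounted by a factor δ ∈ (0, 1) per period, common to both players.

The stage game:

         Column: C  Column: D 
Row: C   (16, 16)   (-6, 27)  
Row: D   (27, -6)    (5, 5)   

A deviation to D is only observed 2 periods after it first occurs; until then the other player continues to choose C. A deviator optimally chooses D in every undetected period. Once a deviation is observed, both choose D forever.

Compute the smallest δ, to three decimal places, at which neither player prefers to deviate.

0.707

The best deviation is to choose D for all 2 undetected periods, earning 27 each, then 5 forever once detected.
Deviation value: 27(1−δ^2)/(1−δ) + 5δ^2/(1−δ); cooperation value: 16/(1−δ).
IC: 16 ≥ 27(1−δ^2) + 5δ^2 = 27 − 22δ^2.
So δ^2 ≥ 11/22 = 1/2, giving δ ≥ (1/2)^(1/2) ≈ 0.707.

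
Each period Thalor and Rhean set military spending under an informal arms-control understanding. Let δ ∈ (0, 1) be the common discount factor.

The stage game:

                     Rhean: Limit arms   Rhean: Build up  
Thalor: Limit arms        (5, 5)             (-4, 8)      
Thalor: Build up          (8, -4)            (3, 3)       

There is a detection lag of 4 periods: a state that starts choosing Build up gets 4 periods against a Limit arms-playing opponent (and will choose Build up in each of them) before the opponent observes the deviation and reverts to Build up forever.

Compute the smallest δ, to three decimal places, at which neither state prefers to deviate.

0.880

Deviating for the 4 undetected periods gains 8−5 = 3 per period over cooperation, then loses 5−3 = 2 per period forever once punishment starts.
Gain: 3(1 + δ + … + δ^3); loss: 2·δ^4/(1−δ).
No profitable deviation ⇔ 3(1−δ^4) ≤ 2·δ^4, i.e. δ^4 ≥ 3/(3+2) = 3/5.
Hence δ ≥ (3/5)^(1/4) ≈ 0.880.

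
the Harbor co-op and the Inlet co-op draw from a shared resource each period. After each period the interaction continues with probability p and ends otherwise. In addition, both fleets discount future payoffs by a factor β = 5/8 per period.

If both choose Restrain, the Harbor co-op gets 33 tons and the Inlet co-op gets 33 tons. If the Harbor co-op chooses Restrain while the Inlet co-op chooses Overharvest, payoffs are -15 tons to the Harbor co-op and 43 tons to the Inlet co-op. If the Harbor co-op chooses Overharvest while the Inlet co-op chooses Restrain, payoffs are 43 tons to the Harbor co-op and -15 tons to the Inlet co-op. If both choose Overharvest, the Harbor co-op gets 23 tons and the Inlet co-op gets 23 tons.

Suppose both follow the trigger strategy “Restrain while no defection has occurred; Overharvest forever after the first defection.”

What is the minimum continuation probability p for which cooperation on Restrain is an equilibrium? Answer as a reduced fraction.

4/5

With continuation probability p and discount β, the effective per-period discount factor is βp.
Grim-trigger IC: βp ≥ (43−33)/(43−23) = 1/2.
So p ≥ (1/2)/(5/8) = 4/5.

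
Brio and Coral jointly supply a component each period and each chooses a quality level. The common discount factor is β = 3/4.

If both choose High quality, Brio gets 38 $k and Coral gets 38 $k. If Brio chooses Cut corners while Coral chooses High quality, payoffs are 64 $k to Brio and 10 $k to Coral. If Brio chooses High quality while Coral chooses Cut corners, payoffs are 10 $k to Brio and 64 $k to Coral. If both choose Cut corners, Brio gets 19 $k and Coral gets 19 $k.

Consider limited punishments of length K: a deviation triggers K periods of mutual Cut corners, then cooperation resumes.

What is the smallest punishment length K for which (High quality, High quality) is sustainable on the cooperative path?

Need Σ_{k=1}^{K} β^k ≥ (64−38)/(38−19) = 1.3684 at β = 3/4.
At K = 2 the sum is 1.3125 < 1.3684; at K = 3 it is 1.7344 ≥ 1.3684.
So the minimum punishment length is K = 3.

3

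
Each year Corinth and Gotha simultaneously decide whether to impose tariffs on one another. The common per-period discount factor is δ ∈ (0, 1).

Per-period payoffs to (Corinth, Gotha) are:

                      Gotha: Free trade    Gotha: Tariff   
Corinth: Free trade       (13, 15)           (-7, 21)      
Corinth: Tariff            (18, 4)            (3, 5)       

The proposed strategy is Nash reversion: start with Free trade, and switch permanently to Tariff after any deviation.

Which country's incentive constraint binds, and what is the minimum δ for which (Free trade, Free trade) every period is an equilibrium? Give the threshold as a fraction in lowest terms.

Corinth's threshold: (18−13)/(18−3) = 1/3.
Gotha's threshold: (21−15)/(21−5) = 3/8.
1/3 < 3/8, so Gotha binds and δ* = 3/8.

Gotha; δ ≥ 3/8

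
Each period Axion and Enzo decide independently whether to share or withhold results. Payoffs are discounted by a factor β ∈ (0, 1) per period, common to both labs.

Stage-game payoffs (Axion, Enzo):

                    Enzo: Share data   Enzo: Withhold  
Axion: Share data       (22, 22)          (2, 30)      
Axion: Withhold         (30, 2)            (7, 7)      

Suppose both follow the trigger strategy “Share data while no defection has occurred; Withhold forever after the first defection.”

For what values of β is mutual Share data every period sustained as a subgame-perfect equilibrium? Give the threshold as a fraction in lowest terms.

One-period gain from deviating is 30 − 22 = 8. The loss is 22 − 7 = 15 in every subsequent period, with present value 15·β/(1−β).
Deviation is unprofitable when 15·β/(1−β) ≥ 8, i.e. β/(1−β) ≥ 8/15.
Equivalently β ≥ 8/(8+15) = 8/23.

8/23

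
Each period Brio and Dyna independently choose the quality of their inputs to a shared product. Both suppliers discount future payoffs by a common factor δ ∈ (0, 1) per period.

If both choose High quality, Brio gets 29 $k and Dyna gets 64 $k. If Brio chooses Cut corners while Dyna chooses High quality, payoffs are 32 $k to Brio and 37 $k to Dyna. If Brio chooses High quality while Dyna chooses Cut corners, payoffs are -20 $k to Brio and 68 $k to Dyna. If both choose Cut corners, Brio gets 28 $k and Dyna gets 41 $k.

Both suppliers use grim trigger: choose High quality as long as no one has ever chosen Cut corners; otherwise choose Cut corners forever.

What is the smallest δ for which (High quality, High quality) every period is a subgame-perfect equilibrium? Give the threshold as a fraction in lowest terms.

3/4

Brio: cooperation gives 29 each period; deviation gives 32 once then 28 forever.
  29/(1−δ) ≥ 32 + 28δ/(1−δ) ⇒ δ ≥ 3/4.
Dyna: cooperation gives 64 each period; deviation gives 68 once then 41 forever.
  δ ≥ 4/27.
Both must hold, so the binding constraint is Brio's: δ ≥ 3/4.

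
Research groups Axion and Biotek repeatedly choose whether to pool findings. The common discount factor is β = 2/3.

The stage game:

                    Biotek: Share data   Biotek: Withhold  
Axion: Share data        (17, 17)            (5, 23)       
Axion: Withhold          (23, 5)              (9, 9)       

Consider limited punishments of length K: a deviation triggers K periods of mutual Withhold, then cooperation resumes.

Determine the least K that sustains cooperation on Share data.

2

IC: β(1−β^K)/(1−β) ≥ (23−17)/(17−9) = 3/4.
With β = 2/3: need 1 − β^K ≥ 3/4·(1−2/3)/(2/3), i.e. β^K ≤ 0.6250.
Since (2/3)^1 = 0.6667 and (2/3)^2 = 0.4444, the smallest such K is 2.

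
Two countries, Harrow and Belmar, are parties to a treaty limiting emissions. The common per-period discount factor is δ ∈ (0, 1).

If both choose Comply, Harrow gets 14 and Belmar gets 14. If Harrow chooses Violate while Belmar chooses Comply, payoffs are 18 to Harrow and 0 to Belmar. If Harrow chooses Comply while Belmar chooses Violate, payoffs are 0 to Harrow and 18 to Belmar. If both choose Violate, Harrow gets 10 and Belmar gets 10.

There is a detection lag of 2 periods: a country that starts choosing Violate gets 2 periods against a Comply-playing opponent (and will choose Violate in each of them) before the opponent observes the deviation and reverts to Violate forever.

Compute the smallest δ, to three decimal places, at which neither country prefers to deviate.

0.707

A deviator earns 18 for 2 periods, then 10 forever; cooperating earns 14 forever. Multiplying the IC by (1−δ):
14 ≥ 18(1−δ^2) + 10δ^2, so 8·δ^2 ≥ 4 and δ^2 ≥ 1/2.
δ ≥ (1/2)^(1/2) ≈ 0.707.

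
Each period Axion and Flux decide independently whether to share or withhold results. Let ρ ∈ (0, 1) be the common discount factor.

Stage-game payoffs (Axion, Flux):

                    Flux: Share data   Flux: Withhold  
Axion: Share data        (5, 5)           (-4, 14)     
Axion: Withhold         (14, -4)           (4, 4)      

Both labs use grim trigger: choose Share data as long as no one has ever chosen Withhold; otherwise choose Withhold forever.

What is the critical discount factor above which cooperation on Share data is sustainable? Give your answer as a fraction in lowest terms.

One-period gain from deviating is 14 − 5 = 9. The loss is 5 − 4 = 1 in every subsequent period, with present value 1·ρ/(1−ρ).
Deviation is unprofitable when 1·ρ/(1−ρ) ≥ 9, i.e. ρ/(1−ρ) ≥ 9.
Equivalently ρ ≥ 9/(9+1) = 9/10.

9/10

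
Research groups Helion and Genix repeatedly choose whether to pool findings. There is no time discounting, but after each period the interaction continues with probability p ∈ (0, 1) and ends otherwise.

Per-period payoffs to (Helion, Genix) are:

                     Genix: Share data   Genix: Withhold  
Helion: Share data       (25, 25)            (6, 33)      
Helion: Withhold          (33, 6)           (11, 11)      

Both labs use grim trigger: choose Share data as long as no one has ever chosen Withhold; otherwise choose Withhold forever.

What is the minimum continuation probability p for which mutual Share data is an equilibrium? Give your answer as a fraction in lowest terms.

4/11

Expected cooperation value is 25 + p·25 + p²·25 + … = 25/(1−p); deviation gives 33 + p·11/(1−p).
25 ≥ 33(1−p) + 11p ⇒ 22p ≥ 8 ⇒ p ≥ 8/22 = 4/11.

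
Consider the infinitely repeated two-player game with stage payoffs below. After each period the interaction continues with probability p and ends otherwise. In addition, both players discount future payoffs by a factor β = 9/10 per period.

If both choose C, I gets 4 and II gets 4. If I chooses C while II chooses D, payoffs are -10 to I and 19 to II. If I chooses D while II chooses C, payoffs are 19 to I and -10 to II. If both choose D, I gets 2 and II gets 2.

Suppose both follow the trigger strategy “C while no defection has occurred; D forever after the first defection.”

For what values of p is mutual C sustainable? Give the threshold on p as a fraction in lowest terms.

50/51

Expected continuation weight on next period's payoff is β·p = 9/10·p, which plays the role of the discount factor.
Cooperation requires 9/10·p ≥ (19−4)/(19−2) = 15/17, hence p ≥ 50/51.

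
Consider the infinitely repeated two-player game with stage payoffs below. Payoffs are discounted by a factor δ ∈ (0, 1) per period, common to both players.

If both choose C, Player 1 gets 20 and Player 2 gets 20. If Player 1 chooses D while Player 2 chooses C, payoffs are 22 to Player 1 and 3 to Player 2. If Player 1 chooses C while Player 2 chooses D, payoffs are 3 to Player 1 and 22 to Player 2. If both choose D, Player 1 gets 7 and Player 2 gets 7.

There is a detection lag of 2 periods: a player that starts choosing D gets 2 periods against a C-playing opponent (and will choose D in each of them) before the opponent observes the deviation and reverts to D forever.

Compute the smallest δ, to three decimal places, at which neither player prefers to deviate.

The best deviation is to choose D for all 2 undetected periods, earning 22 each, then 7 forever once detected.
Deviation value: 22(1−δ^2)/(1−δ) + 7δ^2/(1−δ); cooperation value: 20/(1−δ).
IC: 20 ≥ 22(1−δ^2) + 7δ^2 = 22 − 15δ^2.
So δ^2 ≥ 2/15, giving δ ≥ (2/15)^(1/2) ≈ 0.365.

0.365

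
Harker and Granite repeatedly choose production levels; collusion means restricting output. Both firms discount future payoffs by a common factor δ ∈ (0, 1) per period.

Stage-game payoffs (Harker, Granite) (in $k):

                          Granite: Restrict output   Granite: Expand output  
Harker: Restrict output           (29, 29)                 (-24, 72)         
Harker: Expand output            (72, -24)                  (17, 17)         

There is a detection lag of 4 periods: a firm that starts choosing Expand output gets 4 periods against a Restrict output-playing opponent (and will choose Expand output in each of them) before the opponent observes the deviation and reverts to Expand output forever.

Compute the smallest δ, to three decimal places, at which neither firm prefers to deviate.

A deviator earns 72 for 4 periods, then 17 forever; cooperating earns 29 forever. Multiplying the IC by (1−δ):
29 ≥ 72(1−δ^4) + 17δ^4, so 55·δ^4 ≥ 43 and δ^4 ≥ 43/55.
δ ≥ (43/55)^(1/4) ≈ 0.940.

0.940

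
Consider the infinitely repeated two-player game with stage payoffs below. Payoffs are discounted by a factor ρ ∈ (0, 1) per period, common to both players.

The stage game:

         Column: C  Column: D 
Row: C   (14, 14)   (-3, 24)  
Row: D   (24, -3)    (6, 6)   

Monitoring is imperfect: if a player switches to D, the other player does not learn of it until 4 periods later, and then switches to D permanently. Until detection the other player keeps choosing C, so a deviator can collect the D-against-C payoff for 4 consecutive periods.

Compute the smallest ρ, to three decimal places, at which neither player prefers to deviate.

A deviator earns 24 for 4 periods, then 6 forever; cooperating earns 14 forever. Multiplying the IC by (1−ρ):
14 ≥ 24(1−ρ^4) + 6ρ^4, so 18·ρ^4 ≥ 10 and ρ^4 ≥ 5/9.
ρ ≥ (5/9)^(1/4) ≈ 0.863.

0.863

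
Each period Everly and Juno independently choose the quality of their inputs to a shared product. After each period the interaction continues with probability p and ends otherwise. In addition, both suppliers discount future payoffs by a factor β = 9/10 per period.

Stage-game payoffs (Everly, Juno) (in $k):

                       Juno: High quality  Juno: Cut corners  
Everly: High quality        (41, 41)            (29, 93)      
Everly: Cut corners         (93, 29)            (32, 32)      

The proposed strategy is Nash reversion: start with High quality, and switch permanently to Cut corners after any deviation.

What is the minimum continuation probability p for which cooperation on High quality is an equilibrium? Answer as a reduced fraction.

520/549

Expected continuation weight on next period's payoff is β·p = 9/10·p, which plays the role of the discount factor.
Cooperation requires 9/10·p ≥ (93−41)/(93−32) = 52/61, hence p ≥ 520/549.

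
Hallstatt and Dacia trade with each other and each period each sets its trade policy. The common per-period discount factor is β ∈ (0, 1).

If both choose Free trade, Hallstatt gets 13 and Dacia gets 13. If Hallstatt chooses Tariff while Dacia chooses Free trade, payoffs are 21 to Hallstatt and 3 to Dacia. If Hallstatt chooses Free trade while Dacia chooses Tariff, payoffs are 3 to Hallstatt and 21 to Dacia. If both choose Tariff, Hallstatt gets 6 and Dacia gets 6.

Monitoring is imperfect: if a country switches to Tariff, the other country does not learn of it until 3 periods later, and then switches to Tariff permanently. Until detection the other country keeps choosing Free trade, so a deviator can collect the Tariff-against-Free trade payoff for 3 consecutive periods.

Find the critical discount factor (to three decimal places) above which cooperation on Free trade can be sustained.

0.811

A deviator earns 21 for 3 periods, then 6 forever; cooperating earns 13 forever. Multiplying the IC by (1−β):
13 ≥ 21(1−β^3) + 6β^3, so 15·β^3 ≥ 8 and β^3 ≥ 8/15.
β ≥ (8/15)^(1/3) ≈ 0.811.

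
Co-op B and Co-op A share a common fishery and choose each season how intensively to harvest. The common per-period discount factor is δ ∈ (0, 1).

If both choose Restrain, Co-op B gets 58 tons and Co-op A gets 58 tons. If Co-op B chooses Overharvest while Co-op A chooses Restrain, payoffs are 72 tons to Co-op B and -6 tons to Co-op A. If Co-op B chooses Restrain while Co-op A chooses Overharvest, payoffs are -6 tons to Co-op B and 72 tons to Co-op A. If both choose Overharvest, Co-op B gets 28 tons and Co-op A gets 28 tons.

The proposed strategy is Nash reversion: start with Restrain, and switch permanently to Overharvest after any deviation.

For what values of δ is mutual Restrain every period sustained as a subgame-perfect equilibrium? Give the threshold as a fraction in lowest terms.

7/22

One-period gain from deviating is 72 − 58 = 14. The loss is 58 − 28 = 30 in every subsequent period, with present value 30·δ/(1−δ).
Deviation is unprofitable when 30·δ/(1−δ) ≥ 14, i.e. δ/(1−δ) ≥ 7/15.
Equivalently δ ≥ 14/(14+30) = 7/22.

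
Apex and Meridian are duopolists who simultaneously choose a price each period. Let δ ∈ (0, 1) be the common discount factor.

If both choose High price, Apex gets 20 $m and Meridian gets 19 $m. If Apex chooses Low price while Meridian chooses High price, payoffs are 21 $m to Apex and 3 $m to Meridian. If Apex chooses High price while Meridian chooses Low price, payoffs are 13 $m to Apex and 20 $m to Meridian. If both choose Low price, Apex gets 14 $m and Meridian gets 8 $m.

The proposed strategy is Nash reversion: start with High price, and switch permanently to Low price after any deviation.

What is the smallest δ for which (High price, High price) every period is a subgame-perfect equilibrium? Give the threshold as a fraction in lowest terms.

Apex's threshold: (21−20)/(21−14) = 1/7.
Meridian's threshold: (20−19)/(20−8) = 1/12.
1/7 > 1/12, so Apex binds and δ* = 1/7.

1/7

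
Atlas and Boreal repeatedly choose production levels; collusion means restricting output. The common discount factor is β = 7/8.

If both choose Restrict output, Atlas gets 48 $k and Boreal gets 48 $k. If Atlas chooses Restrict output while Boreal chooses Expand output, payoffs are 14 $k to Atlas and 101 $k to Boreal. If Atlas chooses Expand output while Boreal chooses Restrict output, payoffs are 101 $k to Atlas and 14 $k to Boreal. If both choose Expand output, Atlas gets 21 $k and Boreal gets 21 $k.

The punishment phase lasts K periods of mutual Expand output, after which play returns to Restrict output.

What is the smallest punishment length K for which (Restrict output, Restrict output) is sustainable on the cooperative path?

3

No profitable deviation requires (48−21)(β+…+β^K) ≥ 101−48, i.e. β+…+β^K ≥ 53/27 ≈ 1.9630.
With β = 7/8, the partial sums are K=1: 0.8750, K=2: 1.6406, K=3: 2.3105.
K = 3 is the first length at which the sum reaches 1.9630.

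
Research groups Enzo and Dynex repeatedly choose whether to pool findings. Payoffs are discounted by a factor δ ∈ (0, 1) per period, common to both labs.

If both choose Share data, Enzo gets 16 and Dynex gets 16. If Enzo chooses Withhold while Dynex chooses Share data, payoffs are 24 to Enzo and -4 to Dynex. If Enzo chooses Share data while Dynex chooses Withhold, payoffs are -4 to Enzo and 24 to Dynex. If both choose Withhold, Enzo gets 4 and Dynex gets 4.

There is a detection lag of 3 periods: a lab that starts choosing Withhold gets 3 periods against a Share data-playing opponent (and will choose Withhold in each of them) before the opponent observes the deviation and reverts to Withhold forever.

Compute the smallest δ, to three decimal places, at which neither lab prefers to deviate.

0.737

The best deviation is to choose Withhold for all 3 undetected periods, earning 24 each, then 4 forever once detected.
Deviation value: 24(1−δ^3)/(1−δ) + 4δ^3/(1−δ); cooperation value: 16/(1−δ).
IC: 16 ≥ 24(1−δ^3) + 4δ^3 = 24 − 20δ^3.
So δ^3 ≥ 8/20 = 2/5, giving δ ≥ (2/5)^(1/3) ≈ 0.737.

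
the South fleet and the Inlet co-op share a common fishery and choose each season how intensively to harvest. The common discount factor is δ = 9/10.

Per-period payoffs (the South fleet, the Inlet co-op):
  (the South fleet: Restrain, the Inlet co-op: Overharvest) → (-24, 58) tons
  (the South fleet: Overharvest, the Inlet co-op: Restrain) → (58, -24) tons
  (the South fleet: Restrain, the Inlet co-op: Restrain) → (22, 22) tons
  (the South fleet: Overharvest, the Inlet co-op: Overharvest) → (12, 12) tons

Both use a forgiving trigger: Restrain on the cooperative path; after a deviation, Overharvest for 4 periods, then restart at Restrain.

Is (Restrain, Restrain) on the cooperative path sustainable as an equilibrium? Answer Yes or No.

IC: δ+…+δ^4 ≥ (58−22)/(22−12) = 18/5.
At δ = 9/10: partial sum = 3.0951 < 3.6000. Cooperation not sustainable.

No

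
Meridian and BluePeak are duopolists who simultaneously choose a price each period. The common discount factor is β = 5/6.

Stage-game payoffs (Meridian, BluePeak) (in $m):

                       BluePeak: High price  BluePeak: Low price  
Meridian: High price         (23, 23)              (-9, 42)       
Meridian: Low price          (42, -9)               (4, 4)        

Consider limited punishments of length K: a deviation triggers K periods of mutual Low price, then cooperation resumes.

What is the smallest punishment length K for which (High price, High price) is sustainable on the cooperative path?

No profitable deviation requires (23−4)(β+…+β^K) ≥ 42−23, i.e. β+…+β^K ≥ 1 ≈ 1.0000.
With β = 5/6, the partial sums are K=1: 0.8333, K=2: 1.5278.
K = 2 is the first length at which the sum reaches 1.0000.

2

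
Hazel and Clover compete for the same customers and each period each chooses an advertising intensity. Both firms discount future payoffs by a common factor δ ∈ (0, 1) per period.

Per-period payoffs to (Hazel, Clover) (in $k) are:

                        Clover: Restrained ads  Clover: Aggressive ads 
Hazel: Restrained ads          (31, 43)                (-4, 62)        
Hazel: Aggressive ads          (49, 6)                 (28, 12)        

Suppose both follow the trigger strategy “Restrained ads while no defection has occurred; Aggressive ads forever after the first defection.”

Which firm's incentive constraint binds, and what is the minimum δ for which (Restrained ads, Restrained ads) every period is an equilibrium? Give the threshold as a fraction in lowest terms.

Hazel; δ ≥ 6/7

Hazel's threshold: (49−31)/(49−28) = 6/7.
Clover's threshold: (62−43)/(62−12) = 19/50.
6/7 > 19/50, so Hazel binds and δ* = 6/7.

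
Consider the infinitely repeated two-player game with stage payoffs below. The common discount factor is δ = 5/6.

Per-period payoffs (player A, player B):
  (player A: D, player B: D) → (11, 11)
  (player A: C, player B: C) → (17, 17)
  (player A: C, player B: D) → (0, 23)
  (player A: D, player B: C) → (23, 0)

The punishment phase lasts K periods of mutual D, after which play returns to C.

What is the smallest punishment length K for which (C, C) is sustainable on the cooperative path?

IC: δ(1−δ^K)/(1−δ) ≥ (23−17)/(17−11) = 1.
With δ = 5/6: need 1 − δ^K ≥ 1·(1−5/6)/(5/6), i.e. δ^K ≤ 0.8000.
Since (5/6)^1 = 0.8333 and (5/6)^2 = 0.6944, the smallest such K is 2.

2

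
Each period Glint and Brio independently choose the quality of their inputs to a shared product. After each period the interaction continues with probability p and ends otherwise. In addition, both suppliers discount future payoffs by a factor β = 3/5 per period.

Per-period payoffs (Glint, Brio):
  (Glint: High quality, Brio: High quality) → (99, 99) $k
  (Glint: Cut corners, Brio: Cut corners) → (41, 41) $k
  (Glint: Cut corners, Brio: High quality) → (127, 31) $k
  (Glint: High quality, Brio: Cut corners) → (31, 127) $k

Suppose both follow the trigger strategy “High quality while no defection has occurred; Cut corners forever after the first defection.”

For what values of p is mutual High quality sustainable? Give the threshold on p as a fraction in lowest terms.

70/129

Expected continuation weight on next period's payoff is β·p = 3/5·p, which plays the role of the discount factor.
Cooperation requires 3/5·p ≥ (127−99)/(127−41) = 14/43, hence p ≥ 70/129.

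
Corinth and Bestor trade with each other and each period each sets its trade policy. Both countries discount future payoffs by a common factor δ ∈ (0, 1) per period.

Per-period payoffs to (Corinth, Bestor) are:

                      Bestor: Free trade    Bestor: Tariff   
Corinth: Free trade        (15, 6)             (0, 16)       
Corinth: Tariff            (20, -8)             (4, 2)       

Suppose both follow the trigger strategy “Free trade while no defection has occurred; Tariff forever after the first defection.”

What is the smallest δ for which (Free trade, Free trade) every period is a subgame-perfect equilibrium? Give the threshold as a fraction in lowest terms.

Corinth: cooperation gives 15 each period; deviation gives 20 once then 4 forever.
  15/(1−δ) ≥ 20 + 4δ/(1−δ) ⇒ δ ≥ 5/16.
Bestor: cooperation gives 6 each period; deviation gives 16 once then 2 forever.
  δ ≥ 10/14 = 5/7.
Both must hold, so the binding constraint is Bestor's: δ ≥ 5/7.

5/7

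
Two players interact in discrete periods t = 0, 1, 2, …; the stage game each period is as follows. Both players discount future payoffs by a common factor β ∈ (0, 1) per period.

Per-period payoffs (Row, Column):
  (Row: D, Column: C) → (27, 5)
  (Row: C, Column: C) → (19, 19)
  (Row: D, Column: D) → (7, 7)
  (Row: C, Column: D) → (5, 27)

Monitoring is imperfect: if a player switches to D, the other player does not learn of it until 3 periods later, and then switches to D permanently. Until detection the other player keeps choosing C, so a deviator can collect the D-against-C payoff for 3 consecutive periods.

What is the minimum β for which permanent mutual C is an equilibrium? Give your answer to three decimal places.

0.737

A deviator earns 27 for 3 periods, then 7 forever; cooperating earns 19 forever. Multiplying the IC by (1−β):
19 ≥ 27(1−β^3) + 7β^3, so 20·β^3 ≥ 8 and β^3 ≥ 2/5.
β ≥ (2/5)^(1/3) ≈ 0.737.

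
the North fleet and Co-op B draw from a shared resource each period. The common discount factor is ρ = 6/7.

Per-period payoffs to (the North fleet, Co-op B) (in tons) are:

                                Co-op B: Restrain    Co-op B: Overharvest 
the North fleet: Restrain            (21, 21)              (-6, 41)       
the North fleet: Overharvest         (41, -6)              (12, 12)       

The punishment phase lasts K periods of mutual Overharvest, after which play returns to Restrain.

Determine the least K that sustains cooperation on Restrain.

IC: ρ(1−ρ^K)/(1−ρ) ≥ (41−21)/(21−12) = 20/9.
With ρ = 6/7: need 1 − ρ^K ≥ 20/9·(1−6/7)/(6/7), i.e. ρ^K ≤ 0.6296.
Since (6/7)^3 = 0.6297 and (6/7)^4 = 0.5398, the smallest such K is 4.

4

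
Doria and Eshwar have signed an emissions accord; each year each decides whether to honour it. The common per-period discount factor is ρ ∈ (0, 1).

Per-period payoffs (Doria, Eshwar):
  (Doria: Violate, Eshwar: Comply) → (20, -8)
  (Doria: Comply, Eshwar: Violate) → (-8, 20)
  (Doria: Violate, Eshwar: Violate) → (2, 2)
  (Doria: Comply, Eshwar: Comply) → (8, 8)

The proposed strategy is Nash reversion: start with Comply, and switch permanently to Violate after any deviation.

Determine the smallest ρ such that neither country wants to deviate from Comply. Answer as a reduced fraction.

8/(1−ρ) ≥ 20 + 2ρ/(1−ρ)
8 ≥ 20 − 18ρ
ρ ≥ 12/18 = 2/3.

2/3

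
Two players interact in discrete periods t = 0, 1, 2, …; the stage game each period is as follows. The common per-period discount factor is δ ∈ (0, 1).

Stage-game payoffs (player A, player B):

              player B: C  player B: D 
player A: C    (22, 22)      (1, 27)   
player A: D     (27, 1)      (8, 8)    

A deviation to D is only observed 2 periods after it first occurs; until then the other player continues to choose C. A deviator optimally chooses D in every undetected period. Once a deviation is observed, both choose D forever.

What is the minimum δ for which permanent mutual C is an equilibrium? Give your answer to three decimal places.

0.513

The best deviation is to choose D for all 2 undetected periods, earning 27 each, then 8 forever once detected.
Deviation value: 27(1−δ^2)/(1−δ) + 8δ^2/(1−δ); cooperation value: 22/(1−δ).
IC: 22 ≥ 27(1−δ^2) + 8δ^2 = 27 − 19δ^2.
So δ^2 ≥ 5/19, giving δ ≥ (5/19)^(1/2) ≈ 0.513.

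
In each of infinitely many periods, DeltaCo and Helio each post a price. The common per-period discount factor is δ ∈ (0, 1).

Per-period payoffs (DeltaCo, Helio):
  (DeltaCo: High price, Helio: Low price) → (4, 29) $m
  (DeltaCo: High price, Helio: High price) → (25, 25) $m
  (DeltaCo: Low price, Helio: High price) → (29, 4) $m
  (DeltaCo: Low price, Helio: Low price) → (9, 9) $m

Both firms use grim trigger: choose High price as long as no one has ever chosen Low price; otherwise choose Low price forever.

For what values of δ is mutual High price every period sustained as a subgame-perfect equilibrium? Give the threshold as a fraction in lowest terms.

1/5

Under grim trigger the critical discount factor is (T−C)/(T−P) with T = 29, C = 25, P = 9.
δ* = (29−25)/(29−9) = 4/20 = 1/5.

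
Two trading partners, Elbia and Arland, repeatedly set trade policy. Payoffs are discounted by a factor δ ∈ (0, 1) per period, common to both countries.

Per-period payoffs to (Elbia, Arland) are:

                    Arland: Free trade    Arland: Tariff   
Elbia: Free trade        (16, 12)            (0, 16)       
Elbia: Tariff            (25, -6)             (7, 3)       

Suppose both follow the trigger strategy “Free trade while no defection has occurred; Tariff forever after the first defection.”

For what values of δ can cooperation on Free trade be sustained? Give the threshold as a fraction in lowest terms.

1/2

Elbia's threshold: (25−16)/(25−7) = 1/2.
Arland's threshold: (16−12)/(16−3) = 4/13.
1/2 > 4/13, so Elbia binds and δ* = 1/2.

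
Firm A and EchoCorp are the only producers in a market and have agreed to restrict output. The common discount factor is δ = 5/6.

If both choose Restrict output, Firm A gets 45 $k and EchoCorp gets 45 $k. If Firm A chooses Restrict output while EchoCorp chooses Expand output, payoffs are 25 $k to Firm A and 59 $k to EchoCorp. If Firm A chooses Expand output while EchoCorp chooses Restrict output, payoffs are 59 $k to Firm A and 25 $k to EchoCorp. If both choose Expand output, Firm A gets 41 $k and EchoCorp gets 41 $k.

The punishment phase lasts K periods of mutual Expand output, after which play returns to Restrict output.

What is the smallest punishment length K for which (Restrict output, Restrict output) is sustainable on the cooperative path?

IC: δ(1−δ^K)/(1−δ) ≥ (59−45)/(45−41) = 7/2.
With δ = 5/6: need 1 − δ^K ≥ 7/2·(1−5/6)/(5/6), i.e. δ^K ≤ 0.3000.
Since (5/6)^6 = 0.3349 and (5/6)^7 = 0.2791, the smallest such K is 7.

7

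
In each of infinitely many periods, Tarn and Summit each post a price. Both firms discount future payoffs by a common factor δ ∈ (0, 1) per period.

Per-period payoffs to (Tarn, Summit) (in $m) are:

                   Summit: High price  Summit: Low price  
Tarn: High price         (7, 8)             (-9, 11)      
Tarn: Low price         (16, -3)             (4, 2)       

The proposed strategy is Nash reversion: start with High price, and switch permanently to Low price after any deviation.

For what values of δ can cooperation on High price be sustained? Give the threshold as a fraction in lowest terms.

3/4

For Tarn: deviation gain 16−7 = 9, per-period punishment loss 7−4 = 3. IC gives δ ≥ 9/12 = 3/4.
For Summit: gain 3, loss 6 per period, so δ ≥ 3/9 = 1/3.
The tighter constraint is Tarn's, so cooperation needs δ ≥ 3/4.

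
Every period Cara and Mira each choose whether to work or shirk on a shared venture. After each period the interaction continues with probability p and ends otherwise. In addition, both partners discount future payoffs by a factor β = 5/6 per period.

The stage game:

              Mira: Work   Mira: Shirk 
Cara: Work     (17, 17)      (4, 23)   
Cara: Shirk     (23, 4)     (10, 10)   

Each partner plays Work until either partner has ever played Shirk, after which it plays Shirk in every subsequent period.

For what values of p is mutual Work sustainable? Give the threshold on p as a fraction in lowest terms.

36/65

Expected continuation weight on next period's payoff is β·p = 5/6·p, which plays the role of the discount factor.
Cooperation requires 5/6·p ≥ (23−17)/(23−10) = 6/13, hence p ≥ 36/65.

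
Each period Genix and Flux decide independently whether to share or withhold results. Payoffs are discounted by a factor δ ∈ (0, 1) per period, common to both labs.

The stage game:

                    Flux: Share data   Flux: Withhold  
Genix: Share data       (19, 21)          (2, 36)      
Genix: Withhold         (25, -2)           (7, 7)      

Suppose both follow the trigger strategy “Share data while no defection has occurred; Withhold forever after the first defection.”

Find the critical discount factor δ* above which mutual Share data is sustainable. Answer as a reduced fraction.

15/29

Genix: cooperation gives 19 each period; deviation gives 25 once then 7 forever.
  19/(1−δ) ≥ 25 + 7δ/(1−δ) ⇒ δ ≥ 6/18 = 1/3.
Flux: cooperation gives 21 each period; deviation gives 36 once then 7 forever.
  δ ≥ 15/29.
Both must hold, so the binding constraint is Flux's: δ ≥ 15/29.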